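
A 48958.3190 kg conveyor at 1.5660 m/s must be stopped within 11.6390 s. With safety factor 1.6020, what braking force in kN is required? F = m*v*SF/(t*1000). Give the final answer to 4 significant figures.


F = 48958.3190 * 1.5660 / 11.6390 * 1.6020 / 1000
F = 10.55 kN


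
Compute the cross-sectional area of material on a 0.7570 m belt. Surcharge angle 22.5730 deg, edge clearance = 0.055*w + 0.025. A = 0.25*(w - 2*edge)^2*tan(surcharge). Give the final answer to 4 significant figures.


edge = 0.055*0.7570 + 0.025 = 0.066635 m
ew = 0.7570 - 2*0.066635 = 0.62373 m
A = 0.25 * 0.62373^2 * tan(22.5730 deg)
A = 0.04043 m^2


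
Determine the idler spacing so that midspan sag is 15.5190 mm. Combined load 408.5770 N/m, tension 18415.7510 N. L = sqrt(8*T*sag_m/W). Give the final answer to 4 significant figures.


sag = 15.5190/1000 = 0.015519 m
L = sqrt(8 * 18415.7510 * 0.015519 / 408.5770)
L = 2.366 m


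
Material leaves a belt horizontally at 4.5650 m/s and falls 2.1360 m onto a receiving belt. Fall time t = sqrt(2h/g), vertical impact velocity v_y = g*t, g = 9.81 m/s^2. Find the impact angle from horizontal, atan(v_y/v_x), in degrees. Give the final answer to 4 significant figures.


t = sqrt(2*2.1360/9.81) = 0.659905 s
v_y = 9.81 * 0.659905 = 6.47367 m/s
angle = atan(6.47367 / 4.5650) = 54.81 deg


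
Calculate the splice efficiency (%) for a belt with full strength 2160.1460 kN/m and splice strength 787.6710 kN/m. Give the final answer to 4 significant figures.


Eff = 787.6710 / 2160.1460 * 100
Eff = 36.46 %


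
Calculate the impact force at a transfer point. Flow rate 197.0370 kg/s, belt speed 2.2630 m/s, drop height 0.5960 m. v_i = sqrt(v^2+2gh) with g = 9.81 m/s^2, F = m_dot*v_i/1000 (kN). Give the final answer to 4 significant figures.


v_i = sqrt(2.2630^2 + 2*9.81*0.5960) = 4.10057 m/s
F = 197.0370 * 4.10057 / 1000
F = 0.8080 kN


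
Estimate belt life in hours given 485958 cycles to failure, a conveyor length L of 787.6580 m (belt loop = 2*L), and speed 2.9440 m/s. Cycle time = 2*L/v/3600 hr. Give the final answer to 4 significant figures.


cycle_time = 2 * 787.6580 / 2.9440 / 3600 = 0.148637 hr
life = 485958 * 0.148637 = 72230 hours


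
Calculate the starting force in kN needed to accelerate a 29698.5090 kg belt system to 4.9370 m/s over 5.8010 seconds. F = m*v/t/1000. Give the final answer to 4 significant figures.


F = 29698.5090 * 4.9370 / 5.8010 / 1000
F = 25.28 kN


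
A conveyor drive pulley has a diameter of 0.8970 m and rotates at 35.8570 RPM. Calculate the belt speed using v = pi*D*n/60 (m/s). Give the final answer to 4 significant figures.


v = pi * 0.8970 * 35.8570 / 60
v = 1.684 m/s


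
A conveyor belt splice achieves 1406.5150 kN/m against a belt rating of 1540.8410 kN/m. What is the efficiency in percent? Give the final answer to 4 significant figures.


Eff = 1406.5150 / 1540.8410 * 100
Eff = 91.28 %


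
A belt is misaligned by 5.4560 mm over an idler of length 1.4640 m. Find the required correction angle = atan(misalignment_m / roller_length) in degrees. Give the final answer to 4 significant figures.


misalign_m = 5.4560 / 1000 = 0.005456 m
angle = atan(0.005456 / 1.4640)
angle = 0.2135 deg


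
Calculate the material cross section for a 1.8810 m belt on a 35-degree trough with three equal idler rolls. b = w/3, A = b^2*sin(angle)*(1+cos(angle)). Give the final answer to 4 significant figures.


b = 1.8810/3 = 0.627 m
A = 0.627^2 * sin(35 deg) * (1 + cos(35 deg))
A = 0.4102 m^2


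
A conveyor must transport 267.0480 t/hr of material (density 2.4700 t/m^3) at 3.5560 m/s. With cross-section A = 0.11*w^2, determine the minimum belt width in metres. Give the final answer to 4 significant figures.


A_req = 267.0480 / (3.5560 * 2.4700 * 3600) = 0.00844555 m^2
w = sqrt(0.00844555 / 0.11)
w = 0.2771 m


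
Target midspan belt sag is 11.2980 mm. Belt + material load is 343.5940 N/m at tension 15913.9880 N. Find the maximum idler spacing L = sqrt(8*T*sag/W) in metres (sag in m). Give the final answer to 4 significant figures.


sag = 11.2980/1000 = 0.011298 m
L = sqrt(8 * 15913.9880 * 0.011298 / 343.5940)
L = 2.046 m


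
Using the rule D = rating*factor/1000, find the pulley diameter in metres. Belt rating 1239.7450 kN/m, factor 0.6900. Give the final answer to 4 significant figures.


D = 1239.7450 * 0.6900 / 1000
D = 0.8554 m


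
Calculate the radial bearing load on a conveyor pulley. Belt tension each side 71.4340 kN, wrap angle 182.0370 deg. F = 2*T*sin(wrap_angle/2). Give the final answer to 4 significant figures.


F = 2 * 71.4340 * sin(182.0370/2 deg)
F = 142.8 kN


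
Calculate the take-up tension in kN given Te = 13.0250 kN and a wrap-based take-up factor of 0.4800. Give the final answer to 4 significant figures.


T_tu = 13.0250 * 0.4800
T_tu = 6.252 kN


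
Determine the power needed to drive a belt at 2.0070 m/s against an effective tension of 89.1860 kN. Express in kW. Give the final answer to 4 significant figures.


P = Te * v = 89.1860 * 2.0070
P = 179.0 kW


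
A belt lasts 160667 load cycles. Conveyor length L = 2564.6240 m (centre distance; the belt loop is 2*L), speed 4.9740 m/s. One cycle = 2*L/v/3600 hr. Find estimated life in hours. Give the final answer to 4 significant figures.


cycle_time = 2 * 2564.6240 / 4.9740 / 3600 = 0.286448 hr
life = 160667 * 0.286448 = 46020 hours


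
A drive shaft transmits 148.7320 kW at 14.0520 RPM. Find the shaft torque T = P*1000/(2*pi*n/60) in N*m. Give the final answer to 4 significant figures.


omega = 2*pi*14.0520/60 = 1.47152 rad/s
T = 148.7320*1000 / 1.47152
T = 101100 N*m


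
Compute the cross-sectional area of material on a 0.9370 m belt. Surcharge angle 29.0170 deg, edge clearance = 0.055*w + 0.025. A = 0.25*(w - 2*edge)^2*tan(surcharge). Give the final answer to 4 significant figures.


edge = 0.055*0.9370 + 0.025 = 0.076535 m
ew = 0.9370 - 2*0.076535 = 0.78393 m
A = 0.25 * 0.78393^2 * tan(29.0170 deg)
A = 0.08522 m^2


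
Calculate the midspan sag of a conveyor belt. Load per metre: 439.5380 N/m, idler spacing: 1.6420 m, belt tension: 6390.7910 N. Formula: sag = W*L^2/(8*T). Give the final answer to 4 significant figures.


sag = 439.5380 * 1.6420^2 / (8 * 6390.7910)
sag = 0.02318 m


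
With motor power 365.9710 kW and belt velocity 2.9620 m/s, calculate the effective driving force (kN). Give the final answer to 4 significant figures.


Te = P / v = 365.9710 / 2.9620
Te = 123.6 kN


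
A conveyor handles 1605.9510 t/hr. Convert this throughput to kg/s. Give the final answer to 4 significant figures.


m_dot = 1605.9510 * 1000 / 3600
m_dot = 446.1 kg/s


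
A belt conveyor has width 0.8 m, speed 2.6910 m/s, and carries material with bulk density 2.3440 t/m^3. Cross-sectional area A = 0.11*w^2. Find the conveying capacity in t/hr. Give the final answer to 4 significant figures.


A = 0.11 * 0.8^2 = 0.0704 m^2
C = 0.0704 * 2.6910 * 2.3440 * 3600
C = 1599 t/hr


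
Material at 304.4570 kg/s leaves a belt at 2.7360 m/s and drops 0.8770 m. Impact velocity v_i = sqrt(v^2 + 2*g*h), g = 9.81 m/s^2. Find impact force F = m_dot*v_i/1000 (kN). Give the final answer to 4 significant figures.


v_i = sqrt(2.7360^2 + 2*9.81*0.8770) = 4.96915 m/s
F = 304.4570 * 4.96915 / 1000
F = 1.513 kN


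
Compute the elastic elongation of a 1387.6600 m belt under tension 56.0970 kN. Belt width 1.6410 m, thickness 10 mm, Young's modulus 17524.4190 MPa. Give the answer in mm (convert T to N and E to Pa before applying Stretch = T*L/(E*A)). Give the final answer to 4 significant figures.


A = 1.6410 * 0.01 = 0.01641 m^2
Stretch = 56.0970*1000 * 1387.6600 / (17524.4190e6 * 0.01641) * 1000
Stretch = 270.7 mm


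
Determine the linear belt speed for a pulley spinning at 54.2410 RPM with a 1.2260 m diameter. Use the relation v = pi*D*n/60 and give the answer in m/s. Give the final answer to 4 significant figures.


v = pi * 1.2260 * 54.2410 / 60
v = 3.482 m/s


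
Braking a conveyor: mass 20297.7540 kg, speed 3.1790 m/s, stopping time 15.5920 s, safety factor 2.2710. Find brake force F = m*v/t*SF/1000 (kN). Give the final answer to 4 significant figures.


F = 20297.7540 * 3.1790 / 15.5920 * 2.2710 / 1000
F = 9.398 kN


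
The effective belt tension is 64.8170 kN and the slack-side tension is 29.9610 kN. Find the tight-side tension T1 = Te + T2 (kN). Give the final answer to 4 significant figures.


T1 = Te + T2 = 64.8170 + 29.9610
T1 = 94.78 kN


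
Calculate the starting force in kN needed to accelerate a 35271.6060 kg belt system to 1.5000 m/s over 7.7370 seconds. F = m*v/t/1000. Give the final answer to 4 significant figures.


F = 35271.6060 * 1.5000 / 7.7370 / 1000
F = 6.838 kN


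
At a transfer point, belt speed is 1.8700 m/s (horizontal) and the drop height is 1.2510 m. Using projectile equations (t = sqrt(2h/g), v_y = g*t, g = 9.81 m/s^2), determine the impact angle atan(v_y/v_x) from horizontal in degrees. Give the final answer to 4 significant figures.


t = sqrt(2*1.2510/9.81) = 0.505021 s
v_y = 9.81 * 0.505021 = 4.95426 m/s
angle = atan(4.95426 / 1.8700) = 69.32 deg


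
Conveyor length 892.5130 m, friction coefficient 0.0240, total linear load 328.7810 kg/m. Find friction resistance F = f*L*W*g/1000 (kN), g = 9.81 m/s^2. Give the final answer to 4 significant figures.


F = 0.0240 * 892.5130 * 328.7810 * 9.81 / 1000
F = 69.09 kN


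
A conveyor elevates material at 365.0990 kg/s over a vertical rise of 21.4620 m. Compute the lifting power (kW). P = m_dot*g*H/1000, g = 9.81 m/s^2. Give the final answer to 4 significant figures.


P = 365.0990 * 9.81 * 21.4620 / 1000
P = 76.87 kW


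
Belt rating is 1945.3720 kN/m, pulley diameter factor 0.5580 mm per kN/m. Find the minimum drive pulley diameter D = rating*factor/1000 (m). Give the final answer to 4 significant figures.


D = 1945.3720 * 0.5580 / 1000
D = 1.086 m


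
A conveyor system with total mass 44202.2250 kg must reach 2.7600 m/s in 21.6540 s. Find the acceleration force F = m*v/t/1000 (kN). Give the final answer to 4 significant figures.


F = 44202.2250 * 2.7600 / 21.6540 / 1000
F = 5.634 kN


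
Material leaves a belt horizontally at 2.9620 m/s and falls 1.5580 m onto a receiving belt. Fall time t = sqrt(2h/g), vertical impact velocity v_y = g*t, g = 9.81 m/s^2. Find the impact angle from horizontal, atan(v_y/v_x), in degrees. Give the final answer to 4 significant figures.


t = sqrt(2*1.5580/9.81) = 0.563591 s
v_y = 9.81 * 0.563591 = 5.52883 m/s
angle = atan(5.52883 / 2.9620) = 61.82 deg


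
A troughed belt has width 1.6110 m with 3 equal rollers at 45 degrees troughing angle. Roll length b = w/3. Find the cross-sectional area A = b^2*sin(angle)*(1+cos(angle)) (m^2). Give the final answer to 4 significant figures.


b = 1.6110/3 = 0.537 m
A = 0.537^2 * sin(45 deg) * (1 + cos(45 deg))
A = 0.3481 m^2


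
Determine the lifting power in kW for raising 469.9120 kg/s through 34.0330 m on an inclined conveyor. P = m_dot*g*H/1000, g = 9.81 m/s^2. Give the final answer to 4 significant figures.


P = 469.9120 * 9.81 * 34.0330 / 1000
P = 156.9 kW


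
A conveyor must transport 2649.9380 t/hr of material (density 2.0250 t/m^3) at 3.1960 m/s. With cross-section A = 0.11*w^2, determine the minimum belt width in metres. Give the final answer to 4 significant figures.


A_req = 2649.9380 / (3.1960 * 2.0250 * 3600) = 0.113737 m^2
w = sqrt(0.113737 / 0.11)
w = 1.017 m


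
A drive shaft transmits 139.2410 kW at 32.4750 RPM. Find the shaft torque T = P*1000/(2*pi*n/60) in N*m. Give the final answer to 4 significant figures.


omega = 2*pi*32.4750/60 = 3.40077 rad/s
T = 139.2410*1000 / 3.40077
T = 40940 N*m


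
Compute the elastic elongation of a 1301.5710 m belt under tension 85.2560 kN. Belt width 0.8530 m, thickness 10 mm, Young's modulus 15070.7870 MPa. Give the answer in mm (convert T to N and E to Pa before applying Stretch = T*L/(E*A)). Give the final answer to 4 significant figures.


A = 0.8530 * 0.01 = 0.00853 m^2
Stretch = 85.2560*1000 * 1301.5710 / (15070.7870e6 * 0.00853) * 1000
Stretch = 863.2 mm


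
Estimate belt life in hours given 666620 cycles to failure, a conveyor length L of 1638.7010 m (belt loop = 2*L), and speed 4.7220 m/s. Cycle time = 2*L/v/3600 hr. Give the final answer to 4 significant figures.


cycle_time = 2 * 1638.7010 / 4.7220 / 3600 = 0.192797 hr
life = 666620 * 0.192797 = 128500 hours


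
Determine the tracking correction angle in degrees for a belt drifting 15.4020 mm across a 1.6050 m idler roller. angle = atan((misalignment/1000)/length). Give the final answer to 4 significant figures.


misalign_m = 15.4020 / 1000 = 0.015402 m
angle = atan(0.015402 / 1.6050)
angle = 0.5498 deg


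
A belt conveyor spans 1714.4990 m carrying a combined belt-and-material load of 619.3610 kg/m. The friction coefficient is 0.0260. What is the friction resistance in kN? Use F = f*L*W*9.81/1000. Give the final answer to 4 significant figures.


F = 0.0260 * 1714.4990 * 619.3610 * 9.81 / 1000
F = 270.8 kN


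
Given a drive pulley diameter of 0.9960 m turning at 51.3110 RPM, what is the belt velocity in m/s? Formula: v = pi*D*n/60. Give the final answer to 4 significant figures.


v = pi * 0.9960 * 51.3110 / 60
v = 2.676 m/s


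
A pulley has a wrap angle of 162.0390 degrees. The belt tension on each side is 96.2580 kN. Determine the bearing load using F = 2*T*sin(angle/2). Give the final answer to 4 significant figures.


F = 2 * 96.2580 * sin(162.0390/2 deg)
F = 190.2 kN


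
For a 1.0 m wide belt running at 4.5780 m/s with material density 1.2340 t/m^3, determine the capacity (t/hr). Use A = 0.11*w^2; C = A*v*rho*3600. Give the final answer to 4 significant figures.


A = 0.11 * 1.0^2 = 0.11 m^2
C = 0.11 * 4.5780 * 1.2340 * 3600
C = 2237 t/hr


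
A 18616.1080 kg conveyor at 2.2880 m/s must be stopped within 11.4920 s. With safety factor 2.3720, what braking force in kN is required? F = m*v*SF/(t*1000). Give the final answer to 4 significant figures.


F = 18616.1080 * 2.2880 / 11.4920 * 2.3720 / 1000
F = 8.792 kN


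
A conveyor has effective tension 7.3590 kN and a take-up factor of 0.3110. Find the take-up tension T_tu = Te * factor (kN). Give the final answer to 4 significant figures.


T_tu = 7.3590 * 0.3110
T_tu = 2.289 kN


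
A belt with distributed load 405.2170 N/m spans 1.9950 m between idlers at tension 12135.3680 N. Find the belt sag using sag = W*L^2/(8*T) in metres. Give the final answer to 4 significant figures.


sag = 405.2170 * 1.9950^2 / (8 * 12135.3680)
sag = 0.01661 m


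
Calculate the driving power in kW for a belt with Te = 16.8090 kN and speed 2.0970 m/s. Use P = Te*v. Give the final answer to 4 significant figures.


P = Te * v = 16.8090 * 2.0970
P = 35.25 kW


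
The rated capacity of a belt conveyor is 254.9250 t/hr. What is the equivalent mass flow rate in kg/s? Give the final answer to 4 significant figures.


m_dot = 254.9250 * 1000 / 3600
m_dot = 70.81 kg/s


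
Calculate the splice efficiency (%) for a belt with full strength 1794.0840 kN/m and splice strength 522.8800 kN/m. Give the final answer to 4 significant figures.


Eff = 522.8800 / 1794.0840 * 100
Eff = 29.14 %


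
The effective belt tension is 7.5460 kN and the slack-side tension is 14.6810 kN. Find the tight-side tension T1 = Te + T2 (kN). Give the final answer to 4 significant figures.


T1 = Te + T2 = 7.5460 + 14.6810
T1 = 22.23 kN


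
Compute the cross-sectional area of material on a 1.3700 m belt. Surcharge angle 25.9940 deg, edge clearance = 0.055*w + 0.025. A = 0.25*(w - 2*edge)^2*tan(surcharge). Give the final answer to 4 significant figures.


edge = 0.055*1.3700 + 0.025 = 0.10035 m
ew = 1.3700 - 2*0.10035 = 1.1693 m
A = 0.25 * 1.1693^2 * tan(25.9940 deg)
A = 0.1667 m^2


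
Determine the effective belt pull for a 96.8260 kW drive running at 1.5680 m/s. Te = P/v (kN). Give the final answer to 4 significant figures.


Te = P / v = 96.8260 / 1.5680
Te = 61.75 kN


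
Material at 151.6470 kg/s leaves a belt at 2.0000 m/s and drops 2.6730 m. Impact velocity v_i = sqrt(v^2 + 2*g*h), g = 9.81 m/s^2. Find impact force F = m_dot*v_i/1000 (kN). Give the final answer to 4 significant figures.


v_i = sqrt(2.0000^2 + 2*9.81*2.6730) = 7.51294 m/s
F = 151.6470 * 7.51294 / 1000
F = 1.139 kN


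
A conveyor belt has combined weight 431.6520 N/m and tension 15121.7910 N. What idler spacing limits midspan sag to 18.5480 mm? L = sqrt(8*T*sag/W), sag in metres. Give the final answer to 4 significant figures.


sag = 18.5480/1000 = 0.018548 m
L = sqrt(8 * 15121.7910 * 0.018548 / 431.6520)
L = 2.280 m


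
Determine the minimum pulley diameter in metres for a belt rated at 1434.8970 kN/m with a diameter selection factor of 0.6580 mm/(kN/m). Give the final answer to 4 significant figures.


D = 1434.8970 * 0.6580 / 1000
D = 0.9442 m


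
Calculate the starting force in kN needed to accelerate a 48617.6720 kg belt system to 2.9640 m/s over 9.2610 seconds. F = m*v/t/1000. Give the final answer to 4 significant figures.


F = 48617.6720 * 2.9640 / 9.2610 / 1000
F = 15.56 kN


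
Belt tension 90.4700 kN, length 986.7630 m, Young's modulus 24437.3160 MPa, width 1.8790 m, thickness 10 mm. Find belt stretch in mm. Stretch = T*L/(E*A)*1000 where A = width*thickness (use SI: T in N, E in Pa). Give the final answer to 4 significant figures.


A = 1.8790 * 0.01 = 0.01879 m^2
Stretch = 90.4700*1000 * 986.7630 / (24437.3160e6 * 0.01879) * 1000
Stretch = 194.4 mm


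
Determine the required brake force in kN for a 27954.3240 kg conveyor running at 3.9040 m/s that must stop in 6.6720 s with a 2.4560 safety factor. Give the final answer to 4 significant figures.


F = 27954.3240 * 3.9040 / 6.6720 * 2.4560 / 1000
F = 40.17 kN


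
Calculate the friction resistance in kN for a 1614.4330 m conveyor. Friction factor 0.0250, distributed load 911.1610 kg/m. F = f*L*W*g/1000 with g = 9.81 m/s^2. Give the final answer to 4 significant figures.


F = 0.0250 * 1614.4330 * 911.1610 * 9.81 / 1000
F = 360.8 kN


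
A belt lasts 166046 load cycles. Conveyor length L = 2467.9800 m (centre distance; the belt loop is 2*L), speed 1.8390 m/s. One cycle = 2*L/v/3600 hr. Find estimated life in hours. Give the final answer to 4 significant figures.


cycle_time = 2 * 2467.9800 / 1.8390 / 3600 = 0.745568 hr
life = 166046 * 0.745568 = 123800 hours


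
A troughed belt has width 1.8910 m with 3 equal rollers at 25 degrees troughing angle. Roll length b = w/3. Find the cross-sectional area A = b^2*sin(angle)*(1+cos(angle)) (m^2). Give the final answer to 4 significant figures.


b = 1.8910/3 = 0.630333 m
A = 0.630333^2 * sin(25 deg) * (1 + cos(25 deg))
A = 0.3201 m^2


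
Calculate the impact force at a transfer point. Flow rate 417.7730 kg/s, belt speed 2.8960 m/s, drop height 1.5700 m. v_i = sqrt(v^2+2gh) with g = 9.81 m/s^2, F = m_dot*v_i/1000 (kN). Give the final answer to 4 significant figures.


v_i = sqrt(2.8960^2 + 2*9.81*1.5700) = 6.26021 m/s
F = 417.7730 * 6.26021 / 1000
F = 2.615 kN


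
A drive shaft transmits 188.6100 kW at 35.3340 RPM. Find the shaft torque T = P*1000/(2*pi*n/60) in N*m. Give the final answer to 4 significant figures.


omega = 2*pi*35.3340/60 = 3.70017 rad/s
T = 188.6100*1000 / 3.70017
T = 50970 N*m


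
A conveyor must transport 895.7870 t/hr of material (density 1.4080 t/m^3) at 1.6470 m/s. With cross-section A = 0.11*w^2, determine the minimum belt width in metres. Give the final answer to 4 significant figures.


A_req = 895.7870 / (1.6470 * 1.4080 * 3600) = 0.107302 m^2
w = sqrt(0.107302 / 0.11)
w = 0.9877 m


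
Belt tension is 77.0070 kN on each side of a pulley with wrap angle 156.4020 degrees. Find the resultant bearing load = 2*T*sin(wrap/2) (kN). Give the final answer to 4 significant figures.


F = 2 * 77.0070 * sin(156.4020/2 deg)
F = 150.8 kN


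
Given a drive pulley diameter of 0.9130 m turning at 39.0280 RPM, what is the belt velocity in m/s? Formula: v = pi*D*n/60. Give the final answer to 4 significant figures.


v = pi * 0.9130 * 39.0280 / 60
v = 1.866 m/s


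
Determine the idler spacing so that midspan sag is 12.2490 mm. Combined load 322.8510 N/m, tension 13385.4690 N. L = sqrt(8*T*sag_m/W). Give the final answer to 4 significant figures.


sag = 12.2490/1000 = 0.012249 m
L = sqrt(8 * 13385.4690 * 0.012249 / 322.8510)
L = 2.016 m


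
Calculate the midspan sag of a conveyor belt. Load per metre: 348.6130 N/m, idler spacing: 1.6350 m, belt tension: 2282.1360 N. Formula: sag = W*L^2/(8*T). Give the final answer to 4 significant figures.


sag = 348.6130 * 1.6350^2 / (8 * 2282.1360)
sag = 0.05104 m


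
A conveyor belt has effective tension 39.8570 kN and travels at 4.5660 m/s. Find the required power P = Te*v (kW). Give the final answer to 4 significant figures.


P = Te * v = 39.8570 * 4.5660
P = 182.0 kW


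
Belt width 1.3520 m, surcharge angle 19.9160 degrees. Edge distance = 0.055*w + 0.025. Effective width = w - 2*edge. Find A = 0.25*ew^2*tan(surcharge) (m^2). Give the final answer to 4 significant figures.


edge = 0.055*1.3520 + 0.025 = 0.09936 m
ew = 1.3520 - 2*0.09936 = 1.15328 m
A = 0.25 * 1.15328^2 * tan(19.9160 deg)
A = 0.1205 m^2


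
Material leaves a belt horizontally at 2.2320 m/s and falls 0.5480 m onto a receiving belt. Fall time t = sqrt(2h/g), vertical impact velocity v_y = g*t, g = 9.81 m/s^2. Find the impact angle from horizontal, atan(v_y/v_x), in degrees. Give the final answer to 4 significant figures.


t = sqrt(2*0.5480/9.81) = 0.33425 s
v_y = 9.81 * 0.33425 = 3.27899 m/s
angle = atan(3.27899 / 2.2320) = 55.76 deg


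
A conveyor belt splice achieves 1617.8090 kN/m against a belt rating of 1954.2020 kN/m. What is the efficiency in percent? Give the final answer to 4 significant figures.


Eff = 1617.8090 / 1954.2020 * 100
Eff = 82.79 %


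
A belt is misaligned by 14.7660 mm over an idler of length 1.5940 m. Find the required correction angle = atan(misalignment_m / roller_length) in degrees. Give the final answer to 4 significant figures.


misalign_m = 14.7660 / 1000 = 0.014766 m
angle = atan(0.014766 / 1.5940)
angle = 0.5307 deg


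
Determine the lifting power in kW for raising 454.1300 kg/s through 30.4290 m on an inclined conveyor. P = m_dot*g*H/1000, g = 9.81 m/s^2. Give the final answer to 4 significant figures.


P = 454.1300 * 9.81 * 30.4290 / 1000
P = 135.6 kW


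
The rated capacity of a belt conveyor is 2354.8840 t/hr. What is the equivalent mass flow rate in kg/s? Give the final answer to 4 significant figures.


m_dot = 2354.8840 * 1000 / 3600
m_dot = 654.1 kg/s


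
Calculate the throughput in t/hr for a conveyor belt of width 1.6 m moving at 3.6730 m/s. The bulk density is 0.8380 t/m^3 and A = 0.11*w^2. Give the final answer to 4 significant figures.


A = 0.11 * 1.6^2 = 0.2816 m^2
C = 0.2816 * 3.6730 * 0.8380 * 3600
C = 3120 t/hr


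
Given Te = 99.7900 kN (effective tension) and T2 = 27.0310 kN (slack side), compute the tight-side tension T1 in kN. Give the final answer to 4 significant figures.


T1 = Te + T2 = 99.7900 + 27.0310
T1 = 126.8 kN


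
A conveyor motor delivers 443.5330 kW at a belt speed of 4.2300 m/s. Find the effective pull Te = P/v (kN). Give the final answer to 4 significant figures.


Te = P / v = 443.5330 / 4.2300
Te = 104.9 kN


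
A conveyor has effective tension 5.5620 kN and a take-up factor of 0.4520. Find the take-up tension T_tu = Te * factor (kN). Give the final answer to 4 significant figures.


T_tu = 5.5620 * 0.4520
T_tu = 2.514 kN


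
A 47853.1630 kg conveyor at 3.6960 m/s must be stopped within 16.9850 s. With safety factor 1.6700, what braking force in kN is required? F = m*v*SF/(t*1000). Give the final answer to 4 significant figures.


F = 47853.1630 * 3.6960 / 16.9850 * 1.6700 / 1000
F = 17.39 kN


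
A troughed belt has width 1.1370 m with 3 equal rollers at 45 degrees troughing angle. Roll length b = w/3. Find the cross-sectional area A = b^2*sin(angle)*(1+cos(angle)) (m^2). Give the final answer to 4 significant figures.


b = 1.1370/3 = 0.379 m
A = 0.379^2 * sin(45 deg) * (1 + cos(45 deg))
A = 0.1734 m^2


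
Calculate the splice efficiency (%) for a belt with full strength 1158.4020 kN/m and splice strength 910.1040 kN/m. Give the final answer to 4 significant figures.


Eff = 910.1040 / 1158.4020 * 100
Eff = 78.57 %


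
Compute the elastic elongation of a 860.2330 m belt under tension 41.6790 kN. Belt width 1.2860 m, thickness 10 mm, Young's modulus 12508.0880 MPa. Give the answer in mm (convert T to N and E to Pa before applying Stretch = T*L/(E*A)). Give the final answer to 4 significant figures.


A = 1.2860 * 0.01 = 0.01286 m^2
Stretch = 41.6790*1000 * 860.2330 / (12508.0880e6 * 0.01286) * 1000
Stretch = 222.9 mm


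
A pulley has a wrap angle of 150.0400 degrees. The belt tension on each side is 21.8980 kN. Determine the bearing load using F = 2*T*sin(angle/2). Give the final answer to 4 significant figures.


F = 2 * 21.8980 * sin(150.0400/2 deg)
F = 42.31 kN


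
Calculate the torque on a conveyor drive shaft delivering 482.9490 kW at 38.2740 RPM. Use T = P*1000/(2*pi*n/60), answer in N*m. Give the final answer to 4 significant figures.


omega = 2*pi*38.2740/60 = 4.00804 rad/s
T = 482.9490*1000 / 4.00804
T = 120500 N*m


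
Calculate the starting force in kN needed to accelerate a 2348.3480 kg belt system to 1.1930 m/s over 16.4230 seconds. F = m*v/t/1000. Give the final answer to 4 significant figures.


F = 2348.3480 * 1.1930 / 16.4230 / 1000
F = 0.1706 kN


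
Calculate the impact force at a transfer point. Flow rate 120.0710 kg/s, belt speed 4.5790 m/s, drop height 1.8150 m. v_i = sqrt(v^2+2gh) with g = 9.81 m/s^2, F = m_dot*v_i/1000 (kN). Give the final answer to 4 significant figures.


v_i = sqrt(4.5790^2 + 2*9.81*1.8150) = 7.5218 m/s
F = 120.0710 * 7.5218 / 1000
F = 0.9032 kN


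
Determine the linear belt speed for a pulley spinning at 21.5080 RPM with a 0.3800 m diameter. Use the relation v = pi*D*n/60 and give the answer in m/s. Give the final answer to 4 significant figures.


v = pi * 0.3800 * 21.5080 / 60
v = 0.4279 m/s


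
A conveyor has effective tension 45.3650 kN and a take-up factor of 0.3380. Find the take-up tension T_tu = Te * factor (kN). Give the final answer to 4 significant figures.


T_tu = 45.3650 * 0.3380
T_tu = 15.33 kN


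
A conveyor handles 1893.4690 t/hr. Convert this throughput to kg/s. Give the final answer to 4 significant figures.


m_dot = 1893.4690 * 1000 / 3600
m_dot = 526.0 kg/s


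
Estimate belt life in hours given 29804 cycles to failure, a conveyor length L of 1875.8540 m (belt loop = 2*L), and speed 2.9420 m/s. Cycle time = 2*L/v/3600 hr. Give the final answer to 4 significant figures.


cycle_time = 2 * 1875.8540 / 2.9420 / 3600 = 0.354229 hr
life = 29804 * 0.354229 = 10560 hours


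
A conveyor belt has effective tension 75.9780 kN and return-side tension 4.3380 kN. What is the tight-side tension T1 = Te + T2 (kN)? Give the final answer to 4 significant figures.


T1 = Te + T2 = 75.9780 + 4.3380
T1 = 80.32 kN


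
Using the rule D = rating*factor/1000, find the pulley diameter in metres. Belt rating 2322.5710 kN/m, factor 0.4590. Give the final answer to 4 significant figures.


D = 2322.5710 * 0.4590 / 1000
D = 1.066 m


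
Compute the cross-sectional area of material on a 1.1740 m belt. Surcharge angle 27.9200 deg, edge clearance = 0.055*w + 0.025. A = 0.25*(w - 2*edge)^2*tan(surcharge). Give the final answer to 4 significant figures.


edge = 0.055*1.1740 + 0.025 = 0.08957 m
ew = 1.1740 - 2*0.08957 = 0.99486 m
A = 0.25 * 0.99486^2 * tan(27.9200 deg)
A = 0.1311 m^2


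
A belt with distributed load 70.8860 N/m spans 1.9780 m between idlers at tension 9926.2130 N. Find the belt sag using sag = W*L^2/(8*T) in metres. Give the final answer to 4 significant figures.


sag = 70.8860 * 1.9780^2 / (8 * 9926.2130)
sag = 0.003493 m


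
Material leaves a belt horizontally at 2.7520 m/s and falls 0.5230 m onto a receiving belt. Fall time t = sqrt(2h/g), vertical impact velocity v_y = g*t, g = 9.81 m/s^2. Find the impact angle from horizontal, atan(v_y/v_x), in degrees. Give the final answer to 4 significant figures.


t = sqrt(2*0.5230/9.81) = 0.326536 s
v_y = 9.81 * 0.326536 = 3.20332 m/s
angle = atan(3.20332 / 2.7520) = 49.33 deg


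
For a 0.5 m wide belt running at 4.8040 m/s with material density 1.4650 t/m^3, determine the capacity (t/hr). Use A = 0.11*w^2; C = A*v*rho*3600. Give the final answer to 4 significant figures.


A = 0.11 * 0.5^2 = 0.0275 m^2
C = 0.0275 * 4.8040 * 1.4650 * 3600
C = 696.7 t/hr


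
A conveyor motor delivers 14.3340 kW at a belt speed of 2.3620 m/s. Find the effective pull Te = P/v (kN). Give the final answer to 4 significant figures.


Te = P / v = 14.3340 / 2.3620
Te = 6.069 kN


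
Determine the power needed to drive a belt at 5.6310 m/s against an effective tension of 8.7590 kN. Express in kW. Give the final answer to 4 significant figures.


P = Te * v = 8.7590 * 5.6310
P = 49.32 kW


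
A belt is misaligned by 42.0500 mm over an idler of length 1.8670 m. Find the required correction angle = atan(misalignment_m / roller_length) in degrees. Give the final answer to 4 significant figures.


misalign_m = 42.0500 / 1000 = 0.042050 m
angle = atan(0.042050 / 1.8670)
angle = 1.290 deg


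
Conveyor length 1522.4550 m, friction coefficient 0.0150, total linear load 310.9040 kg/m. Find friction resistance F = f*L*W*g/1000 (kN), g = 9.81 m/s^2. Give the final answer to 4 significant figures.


F = 0.0150 * 1522.4550 * 310.9040 * 9.81 / 1000
F = 69.65 kN


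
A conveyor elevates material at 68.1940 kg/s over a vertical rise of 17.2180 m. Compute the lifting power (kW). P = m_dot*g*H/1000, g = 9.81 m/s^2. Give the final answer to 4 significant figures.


P = 68.1940 * 9.81 * 17.2180 / 1000
P = 11.52 kW


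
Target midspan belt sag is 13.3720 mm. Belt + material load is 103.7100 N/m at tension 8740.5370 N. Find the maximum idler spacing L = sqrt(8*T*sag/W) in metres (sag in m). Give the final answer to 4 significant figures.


sag = 13.3720/1000 = 0.013372 m
L = sqrt(8 * 8740.5370 * 0.013372 / 103.7100)
L = 3.003 m


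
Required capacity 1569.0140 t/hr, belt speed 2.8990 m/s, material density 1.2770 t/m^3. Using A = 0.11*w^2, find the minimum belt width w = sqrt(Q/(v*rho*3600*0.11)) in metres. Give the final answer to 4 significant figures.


A_req = 1569.0140 / (2.8990 * 1.2770 * 3600) = 0.117729 m^2
w = sqrt(0.117729 / 0.11)
w = 1.035 m


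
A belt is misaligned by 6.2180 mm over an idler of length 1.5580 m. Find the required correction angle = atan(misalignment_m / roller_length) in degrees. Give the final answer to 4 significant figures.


misalign_m = 6.2180 / 1000 = 0.006218 m
angle = atan(0.006218 / 1.5580)
angle = 0.2287 deg


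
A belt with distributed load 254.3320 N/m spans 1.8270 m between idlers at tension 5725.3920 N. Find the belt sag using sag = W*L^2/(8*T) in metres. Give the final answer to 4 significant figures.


sag = 254.3320 * 1.8270^2 / (8 * 5725.3920)
sag = 0.01853 m


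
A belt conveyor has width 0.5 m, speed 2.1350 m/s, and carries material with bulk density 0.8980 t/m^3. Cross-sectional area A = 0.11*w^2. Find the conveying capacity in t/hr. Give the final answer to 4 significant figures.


A = 0.11 * 0.5^2 = 0.0275 m^2
C = 0.0275 * 2.1350 * 0.8980 * 3600
C = 189.8 t/hr


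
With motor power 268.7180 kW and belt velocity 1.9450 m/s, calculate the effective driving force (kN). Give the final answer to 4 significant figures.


Te = P / v = 268.7180 / 1.9450
Te = 138.2 kN


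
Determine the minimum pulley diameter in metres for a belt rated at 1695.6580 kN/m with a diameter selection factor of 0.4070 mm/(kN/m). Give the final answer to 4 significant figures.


D = 1695.6580 * 0.4070 / 1000
D = 0.6901 m


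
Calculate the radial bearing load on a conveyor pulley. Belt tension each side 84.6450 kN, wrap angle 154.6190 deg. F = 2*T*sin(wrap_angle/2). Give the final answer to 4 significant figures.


F = 2 * 84.6450 * sin(154.6190/2 deg)
F = 165.2 kN


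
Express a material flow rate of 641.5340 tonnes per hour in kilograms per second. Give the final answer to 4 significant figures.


m_dot = 641.5340 * 1000 / 3600
m_dot = 178.2 kg/s


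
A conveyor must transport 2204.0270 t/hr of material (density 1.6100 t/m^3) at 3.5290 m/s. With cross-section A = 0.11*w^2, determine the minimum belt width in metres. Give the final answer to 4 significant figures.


A_req = 2204.0270 / (3.5290 * 1.6100 * 3600) = 0.107755 m^2
w = sqrt(0.107755 / 0.11)
w = 0.9897 m


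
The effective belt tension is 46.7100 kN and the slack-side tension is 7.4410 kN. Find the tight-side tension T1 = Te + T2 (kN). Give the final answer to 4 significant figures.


T1 = Te + T2 = 46.7100 + 7.4410
T1 = 54.15 kN


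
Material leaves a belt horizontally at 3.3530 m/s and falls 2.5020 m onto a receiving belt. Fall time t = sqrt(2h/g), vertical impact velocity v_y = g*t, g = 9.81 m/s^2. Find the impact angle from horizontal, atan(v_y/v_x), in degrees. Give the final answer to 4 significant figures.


t = sqrt(2*2.5020/9.81) = 0.714207 s
v_y = 9.81 * 0.714207 = 7.00637 m/s
angle = atan(7.00637 / 3.3530) = 64.43 deg


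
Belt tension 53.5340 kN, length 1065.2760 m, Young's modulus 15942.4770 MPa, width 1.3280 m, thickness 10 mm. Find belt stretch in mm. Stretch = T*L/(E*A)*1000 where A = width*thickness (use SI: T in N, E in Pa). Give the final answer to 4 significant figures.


A = 1.3280 * 0.01 = 0.01328 m^2
Stretch = 53.5340*1000 * 1065.2760 / (15942.4770e6 * 0.01328) * 1000
Stretch = 269.4 mm


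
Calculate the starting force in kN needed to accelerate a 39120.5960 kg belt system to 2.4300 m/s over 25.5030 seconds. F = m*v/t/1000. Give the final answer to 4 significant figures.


F = 39120.5960 * 2.4300 / 25.5030 / 1000
F = 3.728 kN


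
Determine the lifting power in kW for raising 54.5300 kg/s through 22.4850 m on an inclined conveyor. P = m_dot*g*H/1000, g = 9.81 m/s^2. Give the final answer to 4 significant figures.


P = 54.5300 * 9.81 * 22.4850 / 1000
P = 12.03 kW


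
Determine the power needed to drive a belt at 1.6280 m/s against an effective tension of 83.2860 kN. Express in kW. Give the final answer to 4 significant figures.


P = Te * v = 83.2860 * 1.6280
P = 135.6 kW


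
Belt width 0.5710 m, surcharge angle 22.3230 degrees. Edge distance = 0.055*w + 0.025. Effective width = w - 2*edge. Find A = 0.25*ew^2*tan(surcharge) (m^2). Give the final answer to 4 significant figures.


edge = 0.055*0.5710 + 0.025 = 0.056405 m
ew = 0.5710 - 2*0.056405 = 0.45819 m
A = 0.25 * 0.45819^2 * tan(22.3230 deg)
A = 0.02155 m^2


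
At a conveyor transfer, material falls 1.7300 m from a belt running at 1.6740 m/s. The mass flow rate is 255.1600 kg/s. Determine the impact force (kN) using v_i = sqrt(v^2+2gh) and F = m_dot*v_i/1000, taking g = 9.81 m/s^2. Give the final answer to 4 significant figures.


v_i = sqrt(1.6740^2 + 2*9.81*1.7300) = 6.06176 m/s
F = 255.1600 * 6.06176 / 1000
F = 1.547 kN


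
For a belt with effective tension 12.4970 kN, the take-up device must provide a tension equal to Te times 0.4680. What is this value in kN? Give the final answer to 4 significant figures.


T_tu = 12.4970 * 0.4680
T_tu = 5.849 kN


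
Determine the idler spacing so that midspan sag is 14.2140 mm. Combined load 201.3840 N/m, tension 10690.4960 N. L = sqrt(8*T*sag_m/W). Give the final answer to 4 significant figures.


sag = 14.2140/1000 = 0.014214 m
L = sqrt(8 * 10690.4960 * 0.014214 / 201.3840)
L = 2.457 m


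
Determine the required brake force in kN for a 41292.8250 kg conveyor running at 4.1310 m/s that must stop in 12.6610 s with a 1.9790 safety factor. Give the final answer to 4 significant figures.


F = 41292.8250 * 4.1310 / 12.6610 * 1.9790 / 1000
F = 26.66 kN


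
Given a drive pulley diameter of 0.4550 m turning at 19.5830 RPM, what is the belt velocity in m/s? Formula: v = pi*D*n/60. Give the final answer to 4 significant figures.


v = pi * 0.4550 * 19.5830 / 60
v = 0.4665 m/s


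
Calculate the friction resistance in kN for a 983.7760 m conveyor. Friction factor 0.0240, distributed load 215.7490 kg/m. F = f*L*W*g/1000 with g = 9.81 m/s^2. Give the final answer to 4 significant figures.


F = 0.0240 * 983.7760 * 215.7490 * 9.81 / 1000
F = 49.97 kN


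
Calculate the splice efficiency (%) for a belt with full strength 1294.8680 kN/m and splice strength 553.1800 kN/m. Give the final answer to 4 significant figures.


Eff = 553.1800 / 1294.8680 * 100
Eff = 42.72 %


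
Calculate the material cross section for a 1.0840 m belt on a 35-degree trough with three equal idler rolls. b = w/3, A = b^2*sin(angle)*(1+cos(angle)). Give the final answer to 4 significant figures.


b = 1.0840/3 = 0.361333 m
A = 0.361333^2 * sin(35 deg) * (1 + cos(35 deg))
A = 0.1362 m^2


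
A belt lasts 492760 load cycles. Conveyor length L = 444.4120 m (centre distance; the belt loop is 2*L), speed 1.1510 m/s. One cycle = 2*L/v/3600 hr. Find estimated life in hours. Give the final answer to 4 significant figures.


cycle_time = 2 * 444.4120 / 1.1510 / 3600 = 0.214505 hr
life = 492760 * 0.214505 = 105700 hours


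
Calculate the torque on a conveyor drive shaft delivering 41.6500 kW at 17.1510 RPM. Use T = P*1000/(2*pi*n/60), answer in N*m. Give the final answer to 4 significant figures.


omega = 2*pi*17.1510/60 = 1.79605 rad/s
T = 41.6500*1000 / 1.79605
T = 23190 N*m


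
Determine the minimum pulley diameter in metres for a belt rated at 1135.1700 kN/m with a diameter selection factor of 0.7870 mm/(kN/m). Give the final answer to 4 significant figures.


D = 1135.1700 * 0.7870 / 1000
D = 0.8934 m


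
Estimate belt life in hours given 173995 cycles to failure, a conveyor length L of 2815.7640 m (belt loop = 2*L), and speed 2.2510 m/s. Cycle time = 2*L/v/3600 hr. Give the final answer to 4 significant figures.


cycle_time = 2 * 2815.7640 / 2.2510 / 3600 = 0.694942 hr
life = 173995 * 0.694942 = 120900 hours


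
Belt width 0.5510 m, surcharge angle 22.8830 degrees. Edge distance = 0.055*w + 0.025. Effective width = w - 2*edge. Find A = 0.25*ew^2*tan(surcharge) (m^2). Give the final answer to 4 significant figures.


edge = 0.055*0.5510 + 0.025 = 0.055305 m
ew = 0.5510 - 2*0.055305 = 0.44039 m
A = 0.25 * 0.44039^2 * tan(22.8830 deg)
A = 0.02046 m^2


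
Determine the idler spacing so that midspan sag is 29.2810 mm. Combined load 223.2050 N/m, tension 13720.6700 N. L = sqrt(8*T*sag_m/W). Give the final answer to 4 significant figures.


sag = 29.2810/1000 = 0.029281 m
L = sqrt(8 * 13720.6700 * 0.029281 / 223.2050)
L = 3.795 m


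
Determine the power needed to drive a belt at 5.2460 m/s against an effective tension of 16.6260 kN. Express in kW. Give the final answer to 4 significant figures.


P = Te * v = 16.6260 * 5.2460
P = 87.22 kW


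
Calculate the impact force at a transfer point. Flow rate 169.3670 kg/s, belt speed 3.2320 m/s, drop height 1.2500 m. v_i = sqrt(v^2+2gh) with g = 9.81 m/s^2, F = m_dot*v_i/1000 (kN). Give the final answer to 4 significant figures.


v_i = sqrt(3.2320^2 + 2*9.81*1.2500) = 5.91361 m/s
F = 169.3670 * 5.91361 / 1000
F = 1.002 kN


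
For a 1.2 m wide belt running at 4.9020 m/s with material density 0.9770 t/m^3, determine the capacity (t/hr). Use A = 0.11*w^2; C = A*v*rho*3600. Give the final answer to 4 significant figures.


A = 0.11 * 1.2^2 = 0.1584 m^2
C = 0.1584 * 4.9020 * 0.9770 * 3600
C = 2731 t/hr
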